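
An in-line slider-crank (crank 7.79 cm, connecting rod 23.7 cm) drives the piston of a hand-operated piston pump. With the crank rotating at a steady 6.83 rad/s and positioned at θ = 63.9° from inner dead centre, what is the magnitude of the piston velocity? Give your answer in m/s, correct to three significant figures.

ω = 6.83 rad/s
For an in-line slider-crank, x = r cosθ + √(L² − r² sin²θ), so v = −rω sinθ·[1 + r cosθ/√(L² − r² sin²θ)].
With r = 0.0779 m, L = 0.237 m, θ = 63.9°: √(L² − r² sin²θ) = 0.22644 m.
v = −0.0779·6.83·0.89803·[1 + 0.0779·0.43994/0.22644] = -0.55012 m/s.
|v| = 0.55012 m/s.

0.550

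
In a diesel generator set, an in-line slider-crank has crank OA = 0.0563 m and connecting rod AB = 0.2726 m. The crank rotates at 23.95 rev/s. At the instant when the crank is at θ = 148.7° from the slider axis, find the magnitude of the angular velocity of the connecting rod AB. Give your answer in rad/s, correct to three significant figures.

26.7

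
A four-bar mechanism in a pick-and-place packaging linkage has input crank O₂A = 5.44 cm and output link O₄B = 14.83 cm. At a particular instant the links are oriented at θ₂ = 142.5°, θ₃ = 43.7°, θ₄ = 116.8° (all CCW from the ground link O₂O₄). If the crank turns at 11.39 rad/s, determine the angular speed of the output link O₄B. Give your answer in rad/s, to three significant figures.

4.32

ω₂ = 11.39 rad/s
Differentiating the loop-closure r₂e^{iθ₂}+r₃e^{iθ₃}=r₁+r₄e^{iθ₄} gives r₂ω₂e^{iθ₂}+r₃ω₃e^{iθ₃}=r₄ω₄e^{iθ₄}.
Eliminating the other unknown: ω₄ = r₂ω₂ sin(θ₂−θ₃) / [r₄ sin(θ₄−θ₃)].
Numerator sine = +0.98823; denominator sine = +0.95681.
Result = 0.0544·11.39·(+0.98823) / (0.1483·(+0.95681)) = +4.3153 rad/s; magnitude 4.3153 rad/s.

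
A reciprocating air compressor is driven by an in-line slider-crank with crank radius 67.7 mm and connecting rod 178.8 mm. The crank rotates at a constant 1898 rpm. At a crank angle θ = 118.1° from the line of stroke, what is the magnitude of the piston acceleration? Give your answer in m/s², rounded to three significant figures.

1830

ω = 2π·1898/60 = 198.8 rad/s
x(θ) = r cosθ + √(L² − r² sin²θ); with ω constant, a = ω²·d²x/dθ².
d²x/dθ² = −r cosθ − r²(cos2θ)/√u − r⁴ sin²2θ/(4u^{3/2}),  u = L² − r² sin²θ = 0.028403 m².
Substituting r = 0.0677 m, L = 0.1788 m, θ = 118.1°: d²x/dθ² = +0.046259 m.
a = ω²·d²x/dθ² = (198.8)²·(+0.046259) = +1827.4 m/s²;  |a| = 1827.4 m/s².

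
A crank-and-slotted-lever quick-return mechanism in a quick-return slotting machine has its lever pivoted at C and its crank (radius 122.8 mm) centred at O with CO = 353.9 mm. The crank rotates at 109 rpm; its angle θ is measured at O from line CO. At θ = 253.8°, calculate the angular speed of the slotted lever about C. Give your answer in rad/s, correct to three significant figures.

0.291

ω = 11.41 rad/s (from 109 rpm).
Crank pin A relative to C: A = (d + r cosθ, r sinθ); lever angle φ = atan2(r sinθ, d + r cosθ).
Differentiating tanφ: φ̇ = rω(d cosθ + r)/(d² + r² + 2dr cosθ).
d² + r² + 2dr cosθ = |CA|² = 0.116076 m²;  d cosθ + r = +0.024065 m.
|ω_lever| = |0.1228·11.41·+0.024065| / 0.116076 = 0.2906 rad/s.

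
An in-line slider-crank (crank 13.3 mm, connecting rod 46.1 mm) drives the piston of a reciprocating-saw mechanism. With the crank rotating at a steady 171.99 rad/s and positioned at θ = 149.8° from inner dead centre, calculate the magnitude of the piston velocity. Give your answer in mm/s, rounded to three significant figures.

ω = 172 rad/s
For an in-line slider-crank, x = r cosθ + √(L² − r² sin²θ), so v = −rω sinθ·[1 + r cosθ/√(L² − r² sin²θ)].
With r = 0.0133 m, L = 0.0461 m, θ = 149.8°: √(L² − r² sin²θ) = 0.045612 m.
v = −0.0133·172·0.50302·[1 + 0.0133·-0.86427/0.045612] = -0.86066 m/s.
|v| = 0.86066 m/s = 860.66 mm/s.

861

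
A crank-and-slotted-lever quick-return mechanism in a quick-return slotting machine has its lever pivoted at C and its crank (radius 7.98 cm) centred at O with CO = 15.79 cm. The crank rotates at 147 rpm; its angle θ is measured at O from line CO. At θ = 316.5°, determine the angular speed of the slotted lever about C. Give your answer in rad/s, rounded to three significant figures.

4.81

ω = 15.39 rad/s (from 147 rpm).
Crank pin A relative to C: A = (d + r cosθ, r sinθ); lever angle φ = atan2(r sinθ, d + r cosθ).
Differentiating tanφ: φ̇ = rω(d cosθ + r)/(d² + r² + 2dr cosθ).
d² + r² + 2dr cosθ = |CA|² = 0.0495805 m²;  d cosθ + r = +0.19434 m.
|ω_lever| = |0.0798·15.39·+0.19434| / 0.0495805 = 4.815 rad/s.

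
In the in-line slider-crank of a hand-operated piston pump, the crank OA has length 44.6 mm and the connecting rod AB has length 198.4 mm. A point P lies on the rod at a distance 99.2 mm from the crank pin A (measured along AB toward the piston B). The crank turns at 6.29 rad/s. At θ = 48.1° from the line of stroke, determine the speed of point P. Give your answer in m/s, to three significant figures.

0.243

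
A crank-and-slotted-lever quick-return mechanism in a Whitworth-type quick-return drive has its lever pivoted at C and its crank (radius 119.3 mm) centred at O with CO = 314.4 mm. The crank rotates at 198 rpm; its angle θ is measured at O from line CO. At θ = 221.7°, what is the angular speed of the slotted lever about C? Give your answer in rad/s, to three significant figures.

ω = 20.73 rad/s (from 198 rpm).
Crank pin A relative to C: A = (d + r cosθ, r sinθ); lever angle φ = atan2(r sinθ, d + r cosθ).
Differentiating tanφ: φ̇ = rω(d cosθ + r)/(d² + r² + 2dr cosθ).
d² + r² + 2dr cosθ = |CA|² = 0.0570702 m²;  d cosθ + r = -0.11544 m.
|ω_lever| = |0.1193·20.73·-0.11544| / 0.0570702 = 5.0037 rad/s.

5.00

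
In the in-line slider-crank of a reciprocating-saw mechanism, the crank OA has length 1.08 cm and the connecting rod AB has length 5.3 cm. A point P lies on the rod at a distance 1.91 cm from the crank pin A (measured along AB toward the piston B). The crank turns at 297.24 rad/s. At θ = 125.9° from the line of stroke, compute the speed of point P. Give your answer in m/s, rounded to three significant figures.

ω = 297.2 rad/s.  Crank-pin speed |V_A| = rω = 3.2102 m/s, perpendicular to OA.
Rod angle: sinφ = −(r/L) sinθ ⇒ φ = -9.501°; ω_rod = −rω cosθ/√(L²−r²sin²θ) = +36.01 rad/s.
V_P = V_A + ω_rod × AP, with AP = 0.0191 m along the rod.
Components: V_Px = −rω sinθ − a·ω_rod·sinφ = -2.4869 m/s;  V_Py = rω cosθ + a·ω_rod·cosφ = -1.204 m/s.
|V_P| = √(V_Px² + V_Py²) = 2.763 m/s.

2.76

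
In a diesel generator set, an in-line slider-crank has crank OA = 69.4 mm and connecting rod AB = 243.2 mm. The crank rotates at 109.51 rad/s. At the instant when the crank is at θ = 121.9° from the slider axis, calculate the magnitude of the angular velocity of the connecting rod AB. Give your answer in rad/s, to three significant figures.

ω = 109.5 rad/s
The rod makes angle φ with the slider axis where L sinφ = r sinθ; differentiating, L cosφ·φ̇ = r ω cosθ.
L cosφ = √(L² − r² sin²θ) = 0.23596 m.
|ω_rod| = r ω |cosθ| / √(L² − r² sin²θ) = 0.0694·109.5·0.52844/0.23596 = 17.021 rad/s.

17.0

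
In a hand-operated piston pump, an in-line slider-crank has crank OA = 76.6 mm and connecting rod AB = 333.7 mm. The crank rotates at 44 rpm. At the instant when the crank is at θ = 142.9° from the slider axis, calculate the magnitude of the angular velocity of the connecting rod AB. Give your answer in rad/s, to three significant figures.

0.852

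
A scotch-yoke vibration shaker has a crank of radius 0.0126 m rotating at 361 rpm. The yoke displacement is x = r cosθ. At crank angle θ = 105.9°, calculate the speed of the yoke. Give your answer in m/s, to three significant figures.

0.458

ω = 37.8 rad/s (from 361 rpm).
x = r cosθ ⇒ ẋ = −rω sinθ.
|v| = rω|sinθ| = 0.0126·37.8·|sin 105.9°| = 0.4581 m/s.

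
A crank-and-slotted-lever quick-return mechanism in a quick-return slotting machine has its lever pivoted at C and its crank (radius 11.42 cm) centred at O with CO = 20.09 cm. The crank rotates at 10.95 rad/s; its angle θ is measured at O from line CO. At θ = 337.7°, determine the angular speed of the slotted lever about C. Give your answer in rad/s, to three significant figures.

3.91

ω = 10.95 rad/s
Crank pin A relative to C: A = (d + r cosθ, r sinθ); lever angle φ = atan2(r sinθ, d + r cosθ).
Differentiating tanφ: φ̇ = rω(d cosθ + r)/(d² + r² + 2dr cosθ).
d² + r² + 2dr cosθ = |CA|² = 0.0958562 m²;  d cosθ + r = +0.30007 m.
|ω_lever| = |0.1142·10.95·+0.30007| / 0.0958562 = 3.9146 rad/s.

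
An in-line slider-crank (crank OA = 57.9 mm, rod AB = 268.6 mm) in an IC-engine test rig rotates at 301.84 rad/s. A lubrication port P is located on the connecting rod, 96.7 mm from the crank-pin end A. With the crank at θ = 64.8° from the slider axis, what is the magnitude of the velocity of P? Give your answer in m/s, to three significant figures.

17.0

ω = 301.8 rad/s.  Crank-pin speed |V_A| = rω = 17.477 m/s, perpendicular to OA.
Rod angle: sinφ = −(r/L) sinθ ⇒ φ = -11.247°; ω_rod = −rω cosθ/√(L²−r²sin²θ) = -28.246 rad/s.
V_P = V_A + ω_rod × AP, with AP = 0.0967 m along the rod.
Components: V_Px = −rω sinθ − a·ω_rod·sinφ = -16.346 m/s;  V_Py = rω cosθ + a·ω_rod·cosφ = +4.7622 m/s.
|V_P| = √(V_Px² + V_Py²) = 17.026 m/s.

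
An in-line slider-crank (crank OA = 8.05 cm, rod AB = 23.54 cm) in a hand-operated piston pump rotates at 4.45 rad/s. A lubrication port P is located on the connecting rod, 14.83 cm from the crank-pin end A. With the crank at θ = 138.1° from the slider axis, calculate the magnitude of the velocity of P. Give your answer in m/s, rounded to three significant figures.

0.223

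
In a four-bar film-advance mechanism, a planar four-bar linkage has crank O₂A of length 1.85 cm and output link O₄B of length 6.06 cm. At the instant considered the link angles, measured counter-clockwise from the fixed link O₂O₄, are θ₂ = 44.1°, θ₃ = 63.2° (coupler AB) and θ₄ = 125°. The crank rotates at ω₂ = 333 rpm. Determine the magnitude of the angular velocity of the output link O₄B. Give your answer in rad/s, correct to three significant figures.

3.95

ω₂ = 34.87 rad/s (from 333 rpm).
Differentiating the loop-closure r₂e^{iθ₂}+r₃e^{iθ₃}=r₁+r₄e^{iθ₄} gives r₂ω₂e^{iθ₂}+r₃ω₃e^{iθ₃}=r₄ω₄e^{iθ₄}.
Eliminating the other unknown: ω₄ = r₂ω₂ sin(θ₂−θ₃) / [r₄ sin(θ₄−θ₃)].
Numerator sine = -0.32722; denominator sine = +0.88130.
Result = 0.0185·34.87·(-0.32722) / (0.0606·(+0.88130)) = -3.9526 rad/s; magnitude 3.9526 rad/s.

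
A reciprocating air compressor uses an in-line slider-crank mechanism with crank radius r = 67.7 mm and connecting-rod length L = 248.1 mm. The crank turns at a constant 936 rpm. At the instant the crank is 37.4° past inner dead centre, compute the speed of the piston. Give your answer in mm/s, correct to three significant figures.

ω = 2π·936/60 = 98.02 rad/s
For an in-line slider-crank, x = r cosθ + √(L² − r² sin²θ), so v = −rω sinθ·[1 + r cosθ/√(L² − r² sin²θ)].
With r = 0.0677 m, L = 0.2481 m, θ = 37.4°: √(L² − r² sin²θ) = 0.24467 m.
v = −0.0677·98.02·0.60738·[1 + 0.0677·0.79441/0.24467] = -4.9164 m/s.
|v| = 4.9164 m/s = 4916.4 mm/s.

4920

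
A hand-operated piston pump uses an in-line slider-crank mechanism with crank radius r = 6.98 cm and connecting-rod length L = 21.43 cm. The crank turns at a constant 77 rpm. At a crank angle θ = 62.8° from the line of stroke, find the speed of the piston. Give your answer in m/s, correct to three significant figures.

0.578

ω = 2π·77/60 = 8.063 rad/s
For an in-line slider-crank, x = r cosθ + √(L² − r² sin²θ), so v = −rω sinθ·[1 + r cosθ/√(L² − r² sin²θ)].
With r = 0.0698 m, L = 0.2143 m, θ = 62.8°: √(L² − r² sin²θ) = 0.20511 m.
v = −0.0698·8.063·0.88942·[1 + 0.0698·0.45710/0.20511] = -0.57845 m/s.
|v| = 0.57845 m/s.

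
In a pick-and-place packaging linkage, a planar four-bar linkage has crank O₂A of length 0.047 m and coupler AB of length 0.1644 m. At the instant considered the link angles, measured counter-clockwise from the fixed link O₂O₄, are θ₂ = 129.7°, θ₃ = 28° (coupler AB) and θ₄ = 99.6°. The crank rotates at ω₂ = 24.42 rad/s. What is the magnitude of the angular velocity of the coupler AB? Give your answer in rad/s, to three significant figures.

ω₂ = 24.42 rad/s
Differentiating the loop-closure r₂e^{iθ₂}+r₃e^{iθ₃}=r₁+r₄e^{iθ₄} gives r₂ω₂e^{iθ₂}+r₃ω₃e^{iθ₃}=r₄ω₄e^{iθ₄}.
Eliminating the other unknown: ω₃ = r₂ω₂ sin(θ₄−θ₂) / [r₃ sin(θ₃−θ₄)].
Numerator sine = -0.50151; denominator sine = -0.94888.
Result = 0.047·24.42·(-0.50151) / (0.1644·(-0.94888)) = +3.6899 rad/s; magnitude 3.6899 rad/s.

3.69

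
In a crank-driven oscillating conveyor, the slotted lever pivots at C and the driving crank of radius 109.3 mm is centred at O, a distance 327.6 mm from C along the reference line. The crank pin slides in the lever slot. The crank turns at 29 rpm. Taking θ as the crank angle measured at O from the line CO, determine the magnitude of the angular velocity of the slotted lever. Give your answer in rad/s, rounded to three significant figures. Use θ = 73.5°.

0.481

ω = 3.037 rad/s (from 29 rpm).
Crank pin A relative to C: A = (d + r cosθ, r sinθ); lever angle φ = atan2(r sinθ, d + r cosθ).
Differentiating tanφ: φ̇ = rω(d cosθ + r)/(d² + r² + 2dr cosθ).
d² + r² + 2dr cosθ = |CA|² = 0.139608 m²;  d cosθ + r = +0.20234 m.
|ω_lever| = |0.1093·3.037·+0.20234| / 0.139608 = 0.48109 rad/s.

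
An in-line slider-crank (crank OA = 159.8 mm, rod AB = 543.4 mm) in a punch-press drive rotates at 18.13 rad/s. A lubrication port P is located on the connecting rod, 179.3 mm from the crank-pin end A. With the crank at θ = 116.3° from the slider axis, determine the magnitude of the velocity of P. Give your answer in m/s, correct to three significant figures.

ω = 18.13 rad/s.  Crank-pin speed |V_A| = rω = 2.8972 m/s, perpendicular to OA.
Rod angle: sinφ = −(r/L) sinθ ⇒ φ = -15.286°; ω_rod = −rω cosθ/√(L²−r²sin²θ) = +2.4489 rad/s.
V_P = V_A + ω_rod × AP, with AP = 0.1793 m along the rod.
Components: V_Px = −rω sinθ − a·ω_rod·sinφ = -2.4815 m/s;  V_Py = rω cosθ + a·ω_rod·cosφ = -0.8601 m/s.
|V_P| = √(V_Px² + V_Py²) = 2.6263 m/s.

2.63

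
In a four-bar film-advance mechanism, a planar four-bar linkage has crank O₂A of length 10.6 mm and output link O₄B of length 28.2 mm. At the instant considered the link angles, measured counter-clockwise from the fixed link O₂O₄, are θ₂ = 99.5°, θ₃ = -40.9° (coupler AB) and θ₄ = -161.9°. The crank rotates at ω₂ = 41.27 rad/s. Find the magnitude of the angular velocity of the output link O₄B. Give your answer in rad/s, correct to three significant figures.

ω₂ = 41.27 rad/s
Differentiating the loop-closure r₂e^{iθ₂}+r₃e^{iθ₃}=r₁+r₄e^{iθ₄} gives r₂ω₂e^{iθ₂}+r₃ω₃e^{iθ₃}=r₄ω₄e^{iθ₄}.
Eliminating the other unknown: ω₄ = r₂ω₂ sin(θ₂−θ₃) / [r₄ sin(θ₄−θ₃)].
Numerator sine = +0.63742; denominator sine = -0.85717.
Result = 0.0106·41.27·(+0.63742) / (0.0282·(-0.85717)) = -11.536 rad/s; magnitude 11.536 rad/s.

11.5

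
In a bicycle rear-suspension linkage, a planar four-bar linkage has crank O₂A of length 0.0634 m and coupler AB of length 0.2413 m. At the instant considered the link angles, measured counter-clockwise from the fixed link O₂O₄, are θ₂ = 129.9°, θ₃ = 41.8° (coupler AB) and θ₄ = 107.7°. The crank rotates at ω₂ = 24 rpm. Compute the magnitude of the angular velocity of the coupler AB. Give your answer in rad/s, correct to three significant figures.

ω₂ = 2.513 rad/s (from 24 rpm).
Differentiating the loop-closure r₂e^{iθ₂}+r₃e^{iθ₃}=r₁+r₄e^{iθ₄} gives r₂ω₂e^{iθ₂}+r₃ω₃e^{iθ₃}=r₄ω₄e^{iθ₄}.
Eliminating the other unknown: ω₃ = r₂ω₂ sin(θ₄−θ₂) / [r₃ sin(θ₃−θ₄)].
Numerator sine = -0.37784; denominator sine = -0.91283.
Result = 0.0634·2.513·(-0.37784) / (0.2413·(-0.91283)) = +0.27333 rad/s; magnitude 0.27333 rad/s.

0.273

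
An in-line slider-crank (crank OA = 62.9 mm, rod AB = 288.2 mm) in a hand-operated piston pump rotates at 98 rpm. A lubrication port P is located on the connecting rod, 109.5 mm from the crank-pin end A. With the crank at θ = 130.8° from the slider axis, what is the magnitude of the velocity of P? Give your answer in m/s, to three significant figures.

ω = 10.26 rad/s.  Crank-pin speed |V_A| = rω = 0.64551 m/s, perpendicular to OA.
Rod angle: sinφ = −(r/L) sinθ ⇒ φ = -9.510°; ω_rod = −rω cosθ/√(L²−r²sin²θ) = +1.4839 rad/s.
V_P = V_A + ω_rod × AP, with AP = 0.1095 m along the rod.
Components: V_Px = −rω sinθ − a·ω_rod·sinφ = -0.4618 m/s;  V_Py = rω cosθ + a·ω_rod·cosφ = -0.26153 m/s.
|V_P| = √(V_Px² + V_Py²) = 0.53072 m/s.

0.531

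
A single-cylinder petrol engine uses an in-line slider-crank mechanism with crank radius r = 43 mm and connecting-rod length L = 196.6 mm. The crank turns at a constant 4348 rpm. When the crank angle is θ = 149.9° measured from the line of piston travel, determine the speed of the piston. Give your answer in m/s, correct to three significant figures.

ω = 2π·4348/60 = 455.3 rad/s
For an in-line slider-crank, x = r cosθ + √(L² − r² sin²θ), so v = −rω sinθ·[1 + r cosθ/√(L² − r² sin²θ)].
With r = 0.043 m, L = 0.1966 m, θ = 149.9°: √(L² − r² sin²θ) = 0.19541 m.
v = −0.043·455.3·0.50151·[1 + 0.043·-0.86515/0.19541] = -7.9497 m/s.
|v| = 7.9497 m/s.

7.95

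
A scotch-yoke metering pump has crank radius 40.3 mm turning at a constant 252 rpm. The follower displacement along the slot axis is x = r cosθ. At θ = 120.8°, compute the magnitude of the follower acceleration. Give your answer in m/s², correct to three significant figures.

ω = 26.39 rad/s (from 252 rpm).
x = r cosθ ⇒ ẍ = −rω² cosθ (ω constant).
|a| = rω²|cosθ| = 0.0403·(26.39)²·|cos 120.8°| = 14.37 m/s².

14.4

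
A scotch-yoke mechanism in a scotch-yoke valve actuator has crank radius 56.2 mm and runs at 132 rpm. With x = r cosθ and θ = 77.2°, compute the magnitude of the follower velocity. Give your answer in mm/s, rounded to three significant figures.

758

ω = 13.82 rad/s (from 132 rpm).
x = r cosθ ⇒ ẋ = −rω sinθ.
|v| = rω|sinθ| = 0.0562·13.82·|sin 77.2°| = 0.75755 m/s = 757.55 mm/s.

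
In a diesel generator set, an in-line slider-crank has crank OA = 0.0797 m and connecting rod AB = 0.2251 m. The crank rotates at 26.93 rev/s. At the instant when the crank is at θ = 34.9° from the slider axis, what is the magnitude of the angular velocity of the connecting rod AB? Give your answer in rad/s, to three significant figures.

50.2

ω = 169.2 rad/s (converted from 26.93 rev/s).
The rod makes angle φ with the slider axis where L sinφ = r sinθ; differentiating, L cosφ·φ̇ = r ω cosθ.
L cosφ = √(L² − r² sin²θ) = 0.22043 m.
|ω_rod| = r ω |cosθ| / √(L² − r² sin²θ) = 0.0797·169.2·0.82015/0.22043 = 50.176 rad/s.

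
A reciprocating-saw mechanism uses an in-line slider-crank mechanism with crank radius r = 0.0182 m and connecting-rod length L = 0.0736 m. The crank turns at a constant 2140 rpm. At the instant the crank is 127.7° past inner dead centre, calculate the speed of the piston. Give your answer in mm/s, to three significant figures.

2730

ω = 2π·2140/60 = 224.1 rad/s
For an in-line slider-crank, x = r cosθ + √(L² − r² sin²θ), so v = −rω sinθ·[1 + r cosθ/√(L² − r² sin²θ)].
With r = 0.0182 m, L = 0.0736 m, θ = 127.7°: √(L² − r² sin²θ) = 0.072178 m.
v = −0.0182·224.1·0.79122·[1 + 0.0182·-0.61153/0.072178] = -2.7295 m/s.
|v| = 2.7295 m/s = 2729.5 mm/s.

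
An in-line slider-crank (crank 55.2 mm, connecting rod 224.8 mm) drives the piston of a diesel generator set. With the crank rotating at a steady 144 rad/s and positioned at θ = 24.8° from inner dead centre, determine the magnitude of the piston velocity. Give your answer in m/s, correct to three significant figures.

ω = 144 rad/s
For an in-line slider-crank, x = r cosθ + √(L² − r² sin²θ), so v = −rω sinθ·[1 + r cosθ/√(L² − r² sin²θ)].
With r = 0.0552 m, L = 0.2248 m, θ = 24.8°: √(L² − r² sin²θ) = 0.2236 m.
v = −0.0552·144·0.41945·[1 + 0.0552·0.90778/0.2236] = -4.0813 m/s.
|v| = 4.0813 m/s.

4.08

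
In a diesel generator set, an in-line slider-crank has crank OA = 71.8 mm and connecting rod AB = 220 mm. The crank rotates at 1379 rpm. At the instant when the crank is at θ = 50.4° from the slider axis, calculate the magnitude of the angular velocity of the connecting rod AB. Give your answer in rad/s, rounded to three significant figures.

31.0

ω = 144.4 rad/s (converted from 1379 rpm).
The rod makes angle φ with the slider axis where L sinφ = r sinθ; differentiating, L cosφ·φ̇ = r ω cosθ.
L cosφ = √(L² − r² sin²θ) = 0.21293 m.
|ω_rod| = r ω |cosθ| / √(L² − r² sin²θ) = 0.0718·144.4·0.63742/0.21293 = 31.039 rad/s.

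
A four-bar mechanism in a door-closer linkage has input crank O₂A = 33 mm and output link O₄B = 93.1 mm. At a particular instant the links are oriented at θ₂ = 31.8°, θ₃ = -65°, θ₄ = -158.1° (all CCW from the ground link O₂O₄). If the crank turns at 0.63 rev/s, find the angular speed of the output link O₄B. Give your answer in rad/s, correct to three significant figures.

1.40

ω₂ = 3.958 rad/s (from 0.63 rev/s).
Differentiating the loop-closure r₂e^{iθ₂}+r₃e^{iθ₃}=r₁+r₄e^{iθ₄} gives r₂ω₂e^{iθ₂}+r₃ω₃e^{iθ₃}=r₄ω₄e^{iθ₄}.
Eliminating the other unknown: ω₄ = r₂ω₂ sin(θ₂−θ₃) / [r₄ sin(θ₄−θ₃)].
Numerator sine = +0.99297; denominator sine = -0.99854.
Result = 0.033·3.958·(+0.99297) / (0.0931·(-0.99854)) = -1.3953 rad/s; magnitude 1.3953 rad/s.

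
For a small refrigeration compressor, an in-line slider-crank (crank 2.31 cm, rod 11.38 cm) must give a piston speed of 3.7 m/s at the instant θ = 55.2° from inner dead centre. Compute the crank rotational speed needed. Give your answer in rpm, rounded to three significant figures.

For an in-line slider-crank, |v_piston| = rω|sinθ|·[1 + r cosθ/√(L² − r² sin²θ)].
With r = 0.0231 m, L = 0.1138 m, θ = 55.2°: the bracketed kinematic factor |dx/dθ| = 0.021197 m.
ω = v/|dx/dθ| = 3.7/0.021197 = 174.55 rad/s.
N = 60ω/(2π) = 1666.8 rpm.

1670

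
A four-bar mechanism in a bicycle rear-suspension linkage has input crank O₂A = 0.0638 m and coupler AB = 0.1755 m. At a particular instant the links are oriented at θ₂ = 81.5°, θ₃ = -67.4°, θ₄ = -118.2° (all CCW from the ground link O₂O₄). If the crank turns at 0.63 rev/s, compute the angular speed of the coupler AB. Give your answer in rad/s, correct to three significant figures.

ω₂ = 3.958 rad/s (from 0.63 rev/s).
Differentiating the loop-closure r₂e^{iθ₂}+r₃e^{iθ₃}=r₁+r₄e^{iθ₄} gives r₂ω₂e^{iθ₂}+r₃ω₃e^{iθ₃}=r₄ω₄e^{iθ₄}.
Eliminating the other unknown: ω₃ = r₂ω₂ sin(θ₄−θ₂) / [r₃ sin(θ₃−θ₄)].
Numerator sine = +0.33710; denominator sine = +0.77494.
Result = 0.0638·3.958·(+0.33710) / (0.1755·(+0.77494)) = +0.62596 rad/s; magnitude 0.62596 rad/s.

0.626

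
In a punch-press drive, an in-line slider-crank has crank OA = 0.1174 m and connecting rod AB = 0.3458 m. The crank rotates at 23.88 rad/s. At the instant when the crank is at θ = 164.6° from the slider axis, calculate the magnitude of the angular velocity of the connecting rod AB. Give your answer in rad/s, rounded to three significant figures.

7.85

ω = 23.88 rad/s
The rod makes angle φ with the slider axis where L sinφ = r sinθ; differentiating, L cosφ·φ̇ = r ω cosθ.
L cosφ = √(L² − r² sin²θ) = 0.34439 m.
|ω_rod| = r ω |cosθ| / √(L² − r² sin²θ) = 0.1174·23.88·0.96410/0.34439 = 7.8482 rad/s.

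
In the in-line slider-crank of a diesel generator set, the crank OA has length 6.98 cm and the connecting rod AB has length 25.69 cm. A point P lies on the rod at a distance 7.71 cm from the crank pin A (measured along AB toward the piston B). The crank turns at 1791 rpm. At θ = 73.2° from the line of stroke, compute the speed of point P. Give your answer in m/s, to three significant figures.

13.1

ω = 187.6 rad/s.  Crank-pin speed |V_A| = rω = 13.091 m/s, perpendicular to OA.
Rod angle: sinφ = −(r/L) sinθ ⇒ φ = -15.076°; ω_rod = −rω cosθ/√(L²−r²sin²θ) = -15.254 rad/s.
V_P = V_A + ω_rod × AP, with AP = 0.0771 m along the rod.
Components: V_Px = −rω sinθ − a·ω_rod·sinφ = -12.838 m/s;  V_Py = rω cosθ + a·ω_rod·cosφ = +2.6482 m/s.
|V_P| = √(V_Px² + V_Py²) = 13.109 m/s.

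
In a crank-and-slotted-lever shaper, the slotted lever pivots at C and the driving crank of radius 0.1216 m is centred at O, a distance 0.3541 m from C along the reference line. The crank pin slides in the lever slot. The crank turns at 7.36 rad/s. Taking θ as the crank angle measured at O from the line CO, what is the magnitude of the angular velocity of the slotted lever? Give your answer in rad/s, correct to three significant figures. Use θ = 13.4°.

1.86

ω = 7.36 rad/s
Crank pin A relative to C: A = (d + r cosθ, r sinθ); lever angle φ = atan2(r sinθ, d + r cosθ).
Differentiating tanφ: φ̇ = rω(d cosθ + r)/(d² + r² + 2dr cosθ).
d² + r² + 2dr cosθ = |CA|² = 0.223946 m²;  d cosθ + r = +0.46606 m.
|ω_lever| = |0.1216·7.36·+0.46606| / 0.223946 = 1.8626 rad/s.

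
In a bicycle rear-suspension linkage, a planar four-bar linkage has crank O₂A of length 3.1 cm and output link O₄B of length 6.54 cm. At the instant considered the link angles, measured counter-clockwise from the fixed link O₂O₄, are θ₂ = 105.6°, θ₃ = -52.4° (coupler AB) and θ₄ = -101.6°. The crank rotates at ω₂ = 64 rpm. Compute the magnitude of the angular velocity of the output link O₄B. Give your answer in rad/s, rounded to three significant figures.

ω₂ = 6.702 rad/s (from 64 rpm).
Differentiating the loop-closure r₂e^{iθ₂}+r₃e^{iθ₃}=r₁+r₄e^{iθ₄} gives r₂ω₂e^{iθ₂}+r₃ω₃e^{iθ₃}=r₄ω₄e^{iθ₄}.
Eliminating the other unknown: ω₄ = r₂ω₂ sin(θ₂−θ₃) / [r₄ sin(θ₄−θ₃)].
Numerator sine = +0.37461; denominator sine = -0.75700.
Result = 0.031·6.702·(+0.37461) / (0.0654·(-0.75700)) = -1.5721 rad/s; magnitude 1.5721 rad/s.

1.57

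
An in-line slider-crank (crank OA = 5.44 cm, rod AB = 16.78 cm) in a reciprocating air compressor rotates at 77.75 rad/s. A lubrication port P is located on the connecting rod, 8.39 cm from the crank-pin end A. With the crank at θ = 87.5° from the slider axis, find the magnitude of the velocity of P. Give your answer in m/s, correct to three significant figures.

ω = 77.75 rad/s.  Crank-pin speed |V_A| = rω = 4.2296 m/s, perpendicular to OA.
Rod angle: sinφ = −(r/L) sinθ ⇒ φ = -18.898°; ω_rod = −rω cosθ/√(L²−r²sin²θ) = -1.1621 rad/s.
V_P = V_A + ω_rod × AP, with AP = 0.0839 m along the rod.
Components: V_Px = −rω sinθ − a·ω_rod·sinφ = -4.2572 m/s;  V_Py = rω cosθ + a·ω_rod·cosφ = +0.092246 m/s.
|V_P| = √(V_Px² + V_Py²) = 4.2582 m/s.

4.26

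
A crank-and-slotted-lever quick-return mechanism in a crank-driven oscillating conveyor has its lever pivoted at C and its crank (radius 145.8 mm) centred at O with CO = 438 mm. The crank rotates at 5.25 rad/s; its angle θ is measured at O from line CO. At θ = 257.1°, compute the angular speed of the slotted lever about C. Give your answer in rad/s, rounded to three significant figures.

0.199

ω = 5.25 rad/s
Crank pin A relative to C: A = (d + r cosθ, r sinθ); lever angle φ = atan2(r sinθ, d + r cosθ).
Differentiating tanφ: φ̇ = rω(d cosθ + r)/(d² + r² + 2dr cosθ).
d² + r² + 2dr cosθ = |CA|² = 0.184588 m²;  d cosθ + r = +0.048016 m.
|ω_lever| = |0.1458·5.25·+0.048016| / 0.184588 = 0.19911 rad/s.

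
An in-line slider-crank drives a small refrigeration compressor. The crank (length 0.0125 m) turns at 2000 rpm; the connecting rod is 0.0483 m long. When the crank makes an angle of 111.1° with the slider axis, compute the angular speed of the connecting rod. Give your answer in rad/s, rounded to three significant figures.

20.1

ω = 209.4 rad/s (converted from 2000 rpm).
The rod makes angle φ with the slider axis where L sinφ = r sinθ; differentiating, L cosφ·φ̇ = r ω cosθ.
L cosφ = √(L² − r² sin²θ) = 0.046871 m.
|ω_rod| = r ω |cosθ| / √(L² − r² sin²θ) = 0.0125·209.4·0.36000/0.046871 = 20.108 rad/s.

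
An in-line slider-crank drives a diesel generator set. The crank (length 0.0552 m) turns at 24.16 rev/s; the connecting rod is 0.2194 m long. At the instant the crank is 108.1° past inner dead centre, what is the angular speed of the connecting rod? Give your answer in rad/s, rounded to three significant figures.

12.2

ω = 151.8 rad/s (converted from 24.16 rev/s).
The rod makes angle φ with the slider axis where L sinφ = r sinθ; differentiating, L cosφ·φ̇ = r ω cosθ.
L cosφ = √(L² − r² sin²θ) = 0.21303 m.
|ω_rod| = r ω |cosθ| / √(L² − r² sin²θ) = 0.0552·151.8·0.31068/0.21303 = 12.22 rad/s.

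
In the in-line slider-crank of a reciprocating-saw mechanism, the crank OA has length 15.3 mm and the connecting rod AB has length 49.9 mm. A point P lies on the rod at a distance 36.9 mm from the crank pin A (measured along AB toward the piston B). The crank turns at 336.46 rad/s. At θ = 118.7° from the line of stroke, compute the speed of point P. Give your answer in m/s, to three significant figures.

4.06

ω = 336.5 rad/s.  Crank-pin speed |V_A| = rω = 5.1478 m/s, perpendicular to OA.
Rod angle: sinφ = −(r/L) sinθ ⇒ φ = -15.601°; ω_rod = −rω cosθ/√(L²−r²sin²θ) = +51.436 rad/s.
V_P = V_A + ω_rod × AP, with AP = 0.0369 m along the rod.
Components: V_Px = −rω sinθ − a·ω_rod·sinφ = -4.0049 m/s;  V_Py = rω cosθ + a·ω_rod·cosφ = -0.64404 m/s.
|V_P| = √(V_Px² + V_Py²) = 4.0564 m/s.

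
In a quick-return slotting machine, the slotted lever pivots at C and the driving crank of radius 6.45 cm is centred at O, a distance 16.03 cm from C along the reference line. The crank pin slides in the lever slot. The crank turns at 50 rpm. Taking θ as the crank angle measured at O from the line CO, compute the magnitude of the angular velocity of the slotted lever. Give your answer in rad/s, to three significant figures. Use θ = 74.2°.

ω = 5.236 rad/s (from 50 rpm).
Crank pin A relative to C: A = (d + r cosθ, r sinθ); lever angle φ = atan2(r sinθ, d + r cosθ).
Differentiating tanφ: φ̇ = rω(d cosθ + r)/(d² + r² + 2dr cosθ).
d² + r² + 2dr cosθ = |CA|² = 0.0354867 m²;  d cosθ + r = +0.10815 m.
|ω_lever| = |0.0645·5.236·+0.10815| / 0.0354867 = 1.0292 rad/s.

1.03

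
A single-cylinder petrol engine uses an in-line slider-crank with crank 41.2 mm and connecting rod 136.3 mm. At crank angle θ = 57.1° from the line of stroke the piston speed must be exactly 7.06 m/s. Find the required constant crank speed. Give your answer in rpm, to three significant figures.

1670

For an in-line slider-crank, |v_piston| = rω|sinθ|·[1 + r cosθ/√(L² − r² sin²θ)].
With r = 0.0412 m, L = 0.1363 m, θ = 57.1°: the bracketed kinematic factor |dx/dθ| = 0.040464 m.
ω = v/|dx/dθ| = 7.06/0.040464 = 174.48 rad/s.
N = 60ω/(2π) = 1666.1 rpm.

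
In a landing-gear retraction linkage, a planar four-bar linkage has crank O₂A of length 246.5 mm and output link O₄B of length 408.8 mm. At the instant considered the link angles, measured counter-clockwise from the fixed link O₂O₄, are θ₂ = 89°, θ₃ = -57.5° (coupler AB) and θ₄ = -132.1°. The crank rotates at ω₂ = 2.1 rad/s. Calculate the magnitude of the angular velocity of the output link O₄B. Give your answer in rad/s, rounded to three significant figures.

ω₂ = 2.1 rad/s
Differentiating the loop-closure r₂e^{iθ₂}+r₃e^{iθ₃}=r₁+r₄e^{iθ₄} gives r₂ω₂e^{iθ₂}+r₃ω₃e^{iθ₃}=r₄ω₄e^{iθ₄}.
Eliminating the other unknown: ω₄ = r₂ω₂ sin(θ₂−θ₃) / [r₄ sin(θ₄−θ₃)].
Numerator sine = +0.55194; denominator sine = -0.96410.
Result = 0.2465·2.1·(+0.55194) / (0.4088·(-0.96410)) = -0.72493 rad/s; magnitude 0.72493 rad/s.

0.725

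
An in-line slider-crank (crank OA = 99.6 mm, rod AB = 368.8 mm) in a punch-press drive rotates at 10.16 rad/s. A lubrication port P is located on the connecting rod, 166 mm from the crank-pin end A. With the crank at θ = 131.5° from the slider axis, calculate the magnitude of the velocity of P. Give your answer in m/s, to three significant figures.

ω = 10.16 rad/s.  Crank-pin speed |V_A| = rω = 1.0119 m/s, perpendicular to OA.
Rod angle: sinφ = −(r/L) sinθ ⇒ φ = -11.670°; ω_rod = −rω cosθ/√(L²−r²sin²θ) = +1.8565 rad/s.
V_P = V_A + ω_rod × AP, with AP = 0.166 m along the rod.
Components: V_Px = −rω sinθ − a·ω_rod·sinφ = -0.69556 m/s;  V_Py = rω cosθ + a·ω_rod·cosφ = -0.36872 m/s.
|V_P| = √(V_Px² + V_Py²) = 0.78725 m/s.

0.787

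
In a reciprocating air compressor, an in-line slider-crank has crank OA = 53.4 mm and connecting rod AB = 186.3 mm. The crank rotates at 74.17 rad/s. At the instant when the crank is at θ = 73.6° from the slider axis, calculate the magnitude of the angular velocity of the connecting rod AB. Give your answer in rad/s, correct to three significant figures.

6.24

ω = 74.17 rad/s
The rod makes angle φ with the slider axis where L sinφ = r sinθ; differentiating, L cosφ·φ̇ = r ω cosθ.
L cosφ = √(L² − r² sin²θ) = 0.17912 m.
|ω_rod| = r ω |cosθ| / √(L² − r² sin²θ) = 0.0534·74.17·0.28234/0.17912 = 6.2431 rad/s.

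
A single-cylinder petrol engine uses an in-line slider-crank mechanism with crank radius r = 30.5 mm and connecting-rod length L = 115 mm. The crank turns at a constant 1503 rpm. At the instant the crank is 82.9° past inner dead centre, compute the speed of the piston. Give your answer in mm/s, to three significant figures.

ω = 2π·1503/60 = 157.4 rad/s
For an in-line slider-crank, x = r cosθ + √(L² − r² sin²θ), so v = −rω sinθ·[1 + r cosθ/√(L² − r² sin²θ)].
With r = 0.0305 m, L = 0.115 m, θ = 82.9°: √(L² − r² sin²θ) = 0.11095 m.
v = −0.0305·157.4·0.99233·[1 + 0.0305·0.12360/0.11095] = -4.9256 m/s.
|v| = 4.9256 m/s = 4925.6 mm/s.

4930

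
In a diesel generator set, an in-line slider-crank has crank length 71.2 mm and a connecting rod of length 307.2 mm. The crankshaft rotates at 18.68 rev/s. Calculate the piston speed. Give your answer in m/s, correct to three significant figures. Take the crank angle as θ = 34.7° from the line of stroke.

ω = 2π·18.7 = 117.4 rad/s
For an in-line slider-crank, x = r cosθ + √(L² − r² sin²θ), so v = −rω sinθ·[1 + r cosθ/√(L² − r² sin²θ)].
With r = 0.0712 m, L = 0.3072 m, θ = 34.7°: √(L² − r² sin²θ) = 0.30451 m.
v = −0.0712·117.4·0.56928·[1 + 0.0712·0.82214/0.30451] = -5.6718 m/s.
|v| = 5.6718 m/s.

5.67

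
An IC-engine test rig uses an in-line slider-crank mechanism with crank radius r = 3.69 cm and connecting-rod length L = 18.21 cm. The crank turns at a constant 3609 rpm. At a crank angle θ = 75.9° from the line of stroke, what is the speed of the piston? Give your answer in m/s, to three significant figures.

14.2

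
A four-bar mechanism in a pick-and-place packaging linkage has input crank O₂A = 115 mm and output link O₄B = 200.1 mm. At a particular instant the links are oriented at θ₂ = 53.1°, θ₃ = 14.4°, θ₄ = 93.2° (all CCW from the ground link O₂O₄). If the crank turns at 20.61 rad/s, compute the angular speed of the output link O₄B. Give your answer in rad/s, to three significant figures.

7.55

ω₂ = 20.61 rad/s
Differentiating the loop-closure r₂e^{iθ₂}+r₃e^{iθ₃}=r₁+r₄e^{iθ₄} gives r₂ω₂e^{iθ₂}+r₃ω₃e^{iθ₃}=r₄ω₄e^{iθ₄}.
Eliminating the other unknown: ω₄ = r₂ω₂ sin(θ₂−θ₃) / [r₄ sin(θ₄−θ₃)].
Numerator sine = +0.62524; denominator sine = +0.98096.
Result = 0.115·20.61·(+0.62524) / (0.2001·(+0.98096)) = +7.5497 rad/s; magnitude 7.5497 rad/s.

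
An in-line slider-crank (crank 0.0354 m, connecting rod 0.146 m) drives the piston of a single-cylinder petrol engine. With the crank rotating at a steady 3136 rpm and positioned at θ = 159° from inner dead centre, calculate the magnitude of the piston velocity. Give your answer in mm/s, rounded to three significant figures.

3220

ω = 2π·3136/60 = 328.4 rad/s
For an in-line slider-crank, x = r cosθ + √(L² − r² sin²θ), so v = −rω sinθ·[1 + r cosθ/√(L² − r² sin²θ)].
With r = 0.0354 m, L = 0.146 m, θ = 159°: √(L² − r² sin²θ) = 0.14545 m.
v = −0.0354·328.4·0.35837·[1 + 0.0354·-0.93358/0.14545] = -3.2195 m/s.
|v| = 3.2195 m/s = 3219.5 mm/s.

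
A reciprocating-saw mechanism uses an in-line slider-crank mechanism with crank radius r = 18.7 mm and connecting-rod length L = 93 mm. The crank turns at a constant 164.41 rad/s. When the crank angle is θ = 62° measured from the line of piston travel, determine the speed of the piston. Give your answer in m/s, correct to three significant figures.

2.97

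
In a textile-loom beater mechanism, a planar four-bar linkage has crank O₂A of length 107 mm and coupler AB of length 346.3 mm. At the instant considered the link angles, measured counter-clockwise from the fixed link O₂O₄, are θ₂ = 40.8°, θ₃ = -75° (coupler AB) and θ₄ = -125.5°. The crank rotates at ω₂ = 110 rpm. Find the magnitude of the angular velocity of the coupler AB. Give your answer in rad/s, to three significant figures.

ω₂ = 11.52 rad/s (from 110 rpm).
Differentiating the loop-closure r₂e^{iθ₂}+r₃e^{iθ₃}=r₁+r₄e^{iθ₄} gives r₂ω₂e^{iθ₂}+r₃ω₃e^{iθ₃}=r₄ω₄e^{iθ₄}.
Eliminating the other unknown: ω₃ = r₂ω₂ sin(θ₄−θ₂) / [r₃ sin(θ₃−θ₄)].
Numerator sine = -0.23684; denominator sine = +0.77162.
Result = 0.107·11.52·(-0.23684) / (0.3463·(+0.77162)) = -1.0924 rad/s; magnitude 1.0924 rad/s.

1.09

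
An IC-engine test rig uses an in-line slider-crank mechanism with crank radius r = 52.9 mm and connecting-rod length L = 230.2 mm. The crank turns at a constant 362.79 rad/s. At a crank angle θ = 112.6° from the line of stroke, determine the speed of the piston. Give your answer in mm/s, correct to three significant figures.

ω = 362.8 rad/s
For an in-line slider-crank, x = r cosθ + √(L² − r² sin²θ), so v = −rω sinθ·[1 + r cosθ/√(L² − r² sin²θ)].
With r = 0.0529 m, L = 0.2302 m, θ = 112.6°: √(L² − r² sin²θ) = 0.22496 m.
v = −0.0529·362.8·0.92321·[1 + 0.0529·-0.38430/0.22496] = -16.117 m/s.
|v| = 16.117 m/s = 16117 mm/s.

16100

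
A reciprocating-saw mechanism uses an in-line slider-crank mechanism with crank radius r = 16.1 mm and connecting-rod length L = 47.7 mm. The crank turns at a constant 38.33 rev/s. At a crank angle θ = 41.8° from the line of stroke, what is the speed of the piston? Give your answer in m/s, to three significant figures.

3.25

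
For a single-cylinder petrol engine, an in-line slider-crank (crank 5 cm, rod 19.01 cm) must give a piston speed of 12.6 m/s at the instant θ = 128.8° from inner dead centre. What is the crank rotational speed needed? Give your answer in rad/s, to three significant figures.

389

For an in-line slider-crank, |v_piston| = rω|sinθ|·[1 + r cosθ/√(L² − r² sin²θ)].
With r = 0.05 m, L = 0.1901 m, θ = 128.8°: the bracketed kinematic factor |dx/dθ| = 0.032405 m.
ω = v/|dx/dθ| = 12.6/0.032405 = 388.82 rad/s.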